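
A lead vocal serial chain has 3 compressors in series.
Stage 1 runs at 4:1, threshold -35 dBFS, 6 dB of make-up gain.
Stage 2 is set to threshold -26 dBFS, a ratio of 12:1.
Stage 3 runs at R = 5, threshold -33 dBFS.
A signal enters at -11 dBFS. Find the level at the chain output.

-31.55 dBFS

Stage 1: -11 dBFS is 24 dB over -35 dBFS; at 4:1 that becomes 6 dB over, giving -29 dBFS; +6 dB make-up → -23 dBFS.
Stage 2: -23 dBFS is 3 dB over -26 dBFS; at 12:1 that becomes 0.25 dB over, giving -25.75 dBFS.
Stage 3: 7.25 dB above -33 dBFS, reduced 5:1 to 1.45 dB above → -31.55 dBFS.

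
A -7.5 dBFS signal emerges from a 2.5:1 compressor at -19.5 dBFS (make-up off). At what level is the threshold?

Gain reduction = -7.5 − (-19.5) = 12 dB; output overshoot = GR / (R − 1) = 12 / 1.5 = 8 dB.
Threshold = output − output overshoot = -19.5 − 8 = -27.5 dBFS.

-27.5 dBFS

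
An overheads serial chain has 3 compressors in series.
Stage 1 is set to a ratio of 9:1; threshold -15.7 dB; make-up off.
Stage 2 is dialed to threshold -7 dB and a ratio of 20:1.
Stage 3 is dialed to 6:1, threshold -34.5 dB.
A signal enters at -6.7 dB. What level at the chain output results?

-31.2 dB

Stage 1: overshoot 9 dB → 9/9 = 1 dB → -14.7 dB.
Stage 2: -14.7 dB ≤ -7 dB, so stage 2 doesn't engage; output -14.7 dB.
Stage 3: overshoot 19.8 dB → 19.8/6 = 3.3 dB → -31.2 dB.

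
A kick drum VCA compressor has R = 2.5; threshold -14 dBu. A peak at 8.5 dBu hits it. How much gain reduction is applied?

Overshoot = 8.5 − (-14) = 22.5 dB.
After 2.5:1 compression the overshoot becomes 22.5/2.5 = 9 dB.
So the signal is attenuated by 22.5 − 9 = 13.5 dB.

13.5 dB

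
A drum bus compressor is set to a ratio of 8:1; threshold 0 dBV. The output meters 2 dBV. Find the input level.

16 dBV

The compressed level sits 2 − 0 = 2 dB over threshold.
Input overshoot = R × output overshoot = 16 dB → input = 0 + 16 = 16 dBV.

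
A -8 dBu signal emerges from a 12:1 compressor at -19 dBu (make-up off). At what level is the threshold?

-20 dBu

Input is 12 dB above T (since output overshoot × R = input overshoot: (-19 − T)·12 = -8 − T gives T = -20 dBu).
Check: -20 + (-8 − (-20))/12 = -20 + 1 = -19 dBu. ✓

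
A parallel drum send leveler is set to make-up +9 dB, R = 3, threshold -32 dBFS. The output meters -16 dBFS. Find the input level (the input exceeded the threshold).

Before make-up, the level was -16 − 9 = -25 dBFS.
That's 7 dB above the -32 dBFS threshold.
Input overshoot = R × output overshoot = 21 dB → input = -32 + 21 = -11 dBFS.

-11 dBFS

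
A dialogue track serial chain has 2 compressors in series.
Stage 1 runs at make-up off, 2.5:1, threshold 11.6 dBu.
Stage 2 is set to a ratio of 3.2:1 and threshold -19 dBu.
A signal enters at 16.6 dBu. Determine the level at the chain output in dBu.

Stage 1: 16.6 dBu is 5 dB over 11.6 dBu; at 2.5:1 that becomes 2 dB over, giving 13.6 dBu.
Stage 2: 13.6 dBu is 32.6 dB over -19 dBu; at 3.2:1 that becomes 10.1875 dB over, giving -8.8125 dBu.

-8.8125 dBu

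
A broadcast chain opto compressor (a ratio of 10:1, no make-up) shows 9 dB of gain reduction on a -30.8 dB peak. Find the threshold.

-40.8 dB

Input is 10 dB above T (since output overshoot × R = input overshoot: (-39.8 − T)·10 = -30.8 − T gives T = -40.8 dB).
Check: -40.8 + (-30.8 − (-40.8))/10 = -40.8 + 1 = -39.8 dB. ✓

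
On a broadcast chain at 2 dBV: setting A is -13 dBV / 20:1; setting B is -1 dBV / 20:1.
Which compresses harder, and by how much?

A, by 11.4 dB

A: GR = 15 − 15/20 = 14.25 dB.
B: GR = 3 − 3/20 = 2.85 dB.
A reduces 11.4 dB more.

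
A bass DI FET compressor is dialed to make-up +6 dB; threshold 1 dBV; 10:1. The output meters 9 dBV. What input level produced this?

Remove make-up: 9 − 6 = 3 dBV.
That's 2 dB above the 1 dBV threshold.
Before 10:1 compression the overshoot was 2 × 10 = 20 dB, so input = 1 + 20 = 21 dBV.

21 dBV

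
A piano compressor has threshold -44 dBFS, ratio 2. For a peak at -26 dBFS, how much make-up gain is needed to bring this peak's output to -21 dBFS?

14 dB

The peak compresses to -44 + 18/2 = -35 dBFS.
To reach -21 dBFS requires -21 − (-35) = 14 dB of make-up.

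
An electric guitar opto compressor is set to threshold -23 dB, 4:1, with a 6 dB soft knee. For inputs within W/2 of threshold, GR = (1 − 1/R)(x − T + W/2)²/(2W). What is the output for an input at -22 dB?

-23 dB

x − T + W/2 = -22 − (-23) + 3 = 4.
GR = (1 − 1/4) × 4² / 12 = 0.75 × 16 / 12 = 1 dB.
Output = -22 − 1 = -23 dB.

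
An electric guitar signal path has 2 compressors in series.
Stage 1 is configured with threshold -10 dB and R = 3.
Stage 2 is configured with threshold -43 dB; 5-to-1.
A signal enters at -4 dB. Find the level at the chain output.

Stage 1: -4 dB is 6 dB over -10 dB; at 3:1 that becomes 2 dB over, giving -8 dB.
Stage 2: -8 dB is 35 dB over -43 dB; at 5:1 that becomes 7 dB over, giving -36 dB.

-36 dB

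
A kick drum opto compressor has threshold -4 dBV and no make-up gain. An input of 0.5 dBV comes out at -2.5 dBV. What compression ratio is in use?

3:1

Input overshoot = 0.5 − (-4) = 4.5 dB; output overshoot = -2.5 − (-4) = 1.5 dB.
Ratio = 4.5 / 1.5 = 3.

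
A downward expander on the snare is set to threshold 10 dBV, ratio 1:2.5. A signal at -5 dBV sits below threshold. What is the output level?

-27.5 dBV

Below threshold, a 1:2.5 expander applies gain = (2.5−1)×(T − x) of attenuation.
(2.5−1) × 15 = 22.5 dB, so output = -5 − 22.5 = -27.5 dBV.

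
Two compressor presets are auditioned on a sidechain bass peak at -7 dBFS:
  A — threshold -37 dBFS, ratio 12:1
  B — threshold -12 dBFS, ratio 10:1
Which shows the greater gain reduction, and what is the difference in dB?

A, by 23 dB

A: overshoot 30 dB → output overshoot 2.5 dB → GR 27.5 dB.
B: overshoot 5 dB → output overshoot 0.5 dB → GR 4.5 dB.
A reduces 23 dB more.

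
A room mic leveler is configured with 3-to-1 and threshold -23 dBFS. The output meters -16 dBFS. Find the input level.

Post-compression overshoot = -16 − (-23) = 7 dB.
Before 3:1 compression the overshoot was 7 × 3 = 21 dB, so input = -23 + 21 = -2 dBFS.

-2 dBFS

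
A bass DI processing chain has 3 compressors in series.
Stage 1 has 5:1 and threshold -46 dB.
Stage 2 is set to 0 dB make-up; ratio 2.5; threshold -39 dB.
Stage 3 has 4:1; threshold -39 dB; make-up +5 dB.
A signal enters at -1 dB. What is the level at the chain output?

-33.8 dB

Stage 1: overshoot 45 dB → 45/5 = 9 dB → -37 dB.
Stage 2: overshoot 2 dB → 2/2.5 = 0.8 dB → -38.2 dB.
Stage 3: 0.8 dB above -39 dB, reduced 4:1 to 0.2 dB above → -38.8 dB; +5 dB make-up → -33.8 dB.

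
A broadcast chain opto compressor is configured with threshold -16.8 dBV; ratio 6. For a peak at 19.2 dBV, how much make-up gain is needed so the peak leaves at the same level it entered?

30 dB

Without make-up, output = threshold + overshoot/6 = -16.8 + 6 = -10.8 dBV.
Gap to target: 30 dB.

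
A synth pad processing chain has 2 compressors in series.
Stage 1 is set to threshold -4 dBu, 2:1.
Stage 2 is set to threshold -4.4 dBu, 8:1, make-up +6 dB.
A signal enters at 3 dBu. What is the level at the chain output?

2.0875 dBu

Stage 1: 7 dB above -4 dBu, reduced 2:1 to 3.5 dB above → -0.5 dBu.
Stage 2: -0.5 dBu is 3.9 dB over -4.4 dBu; at 8:1 that becomes 0.4875 dB over, giving -3.9125 dBu; +6 dB make-up → 2.0875 dBu.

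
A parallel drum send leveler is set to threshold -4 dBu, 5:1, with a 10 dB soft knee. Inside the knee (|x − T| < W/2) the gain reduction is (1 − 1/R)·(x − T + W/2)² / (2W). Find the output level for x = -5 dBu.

x − T + W/2 = -5 − (-4) + 5 = 4.
GR = (1 − 1/5) × 4² / 20 = 0.8 × 16 / 20 = 0.64 dB.
Output = -5 − 0.64 = -5.64 dBu.

-5.64 dBu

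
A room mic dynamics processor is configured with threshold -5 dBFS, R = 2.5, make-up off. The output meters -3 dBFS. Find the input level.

The compressed level sits -3 − (-5) = 2 dB over threshold.
Input overshoot = R × output overshoot = 5 dB → input = -5 + 5 = 0 dBFS.

0 dBFS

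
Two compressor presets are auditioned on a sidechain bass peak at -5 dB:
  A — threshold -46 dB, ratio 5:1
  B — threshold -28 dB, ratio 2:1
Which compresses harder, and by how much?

A: overshoot 41 dB → output overshoot 8.2 dB → GR 32.8 dB.
B: overshoot 23 dB → output overshoot 11.5 dB → GR 11.5 dB.
A applies 21.3 dB more gain reduction.

A, by 21.3 dB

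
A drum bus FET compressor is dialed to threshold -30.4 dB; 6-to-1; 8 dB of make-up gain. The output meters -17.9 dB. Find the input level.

-3.4 dB

Before make-up, the level was -17.9 − 8 = -25.9 dB.
That's 4.5 dB above the -30.4 dB threshold.
Input overshoot = R × output overshoot = 27 dB → input = -30.4 + 27 = -3.4 dB.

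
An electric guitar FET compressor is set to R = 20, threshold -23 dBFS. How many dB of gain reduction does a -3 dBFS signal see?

The signal is 20 dB above threshold.
After 20:1 compression the overshoot becomes 20/20 = 1 dB.
So the signal is attenuated by 20 − 1 = 19 dB.

19 dB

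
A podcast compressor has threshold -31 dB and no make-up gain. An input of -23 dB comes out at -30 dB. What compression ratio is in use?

Input overshoot = -23 − (-31) = 8 dB; output overshoot = -30 − (-31) = 1 dB.
Ratio = 8 / 1 = 8.

8:1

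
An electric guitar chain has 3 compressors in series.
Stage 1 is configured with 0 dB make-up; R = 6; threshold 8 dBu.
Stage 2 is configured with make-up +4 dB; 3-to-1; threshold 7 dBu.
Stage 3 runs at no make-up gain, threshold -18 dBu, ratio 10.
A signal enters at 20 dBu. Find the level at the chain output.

-15 dBu

Stage 1: 20 dBu is 12 dB over 8 dBu; at 6:1 that becomes 2 dB over, giving 10 dBu.
Stage 2: 3 dB above 7 dBu, reduced 3:1 to 1 dB above → 8 dBu; +4 dB make-up → 12 dBu.
Stage 3: 30 dB above -18 dBu, reduced 10:1 to 3 dB above → -15 dBu.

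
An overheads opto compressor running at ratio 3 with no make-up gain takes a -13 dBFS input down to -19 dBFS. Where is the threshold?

Let T be the threshold. Output overshoot = (input overshoot)/R, so -19 − T = (-13 − T)/3.
3·(-19 − T) = -13 − T → 2·T = -57 − (-13) = -44.
T = -44/2 = -22 dBFS.

-22 dBFS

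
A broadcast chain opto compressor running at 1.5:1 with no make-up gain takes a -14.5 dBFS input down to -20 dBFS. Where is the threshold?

Let T be the threshold. Output overshoot = (input overshoot)/R, so -20 − T = (-14.5 − T)/1.5.
1.5·(-20 − T) = -14.5 − T → 0.5·T = -30 − (-14.5) = -15.5.
T = -15.5/0.5 = -31 dBFS.

-31 dBFS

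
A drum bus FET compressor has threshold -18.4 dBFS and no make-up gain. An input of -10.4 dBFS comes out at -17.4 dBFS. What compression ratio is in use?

8:1

Input overshoot = -10.4 − (-18.4) = 8 dB; output overshoot = -17.4 − (-18.4) = 1 dB.
Ratio = 8 / 1 = 8.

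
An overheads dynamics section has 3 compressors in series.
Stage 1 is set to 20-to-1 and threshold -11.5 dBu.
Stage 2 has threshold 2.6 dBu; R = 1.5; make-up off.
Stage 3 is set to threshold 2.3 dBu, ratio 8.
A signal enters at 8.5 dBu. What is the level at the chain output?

Stage 1: 20 dB above -11.5 dBu, reduced 20:1 to 1 dB above → -10.5 dBu.
Stage 2: -10.5 dBu is at or below the 2.6 dBu threshold — no compression; output -10.5 dBu.
Stage 3: below threshold (-10.5 ≤ 2.3); passes unchanged; output -10.5 dBu.

-10.5 dBu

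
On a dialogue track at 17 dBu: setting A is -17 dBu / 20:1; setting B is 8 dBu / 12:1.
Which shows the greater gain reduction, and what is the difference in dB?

A, by 24.05 dB

A: 34 dB over, compressed to 1.7 dB over, so 32.3 dB of GR.
B: 9 dB over, compressed to 0.75 dB over, so 8.25 dB of GR.
Difference: 24.05 dB in favour of A.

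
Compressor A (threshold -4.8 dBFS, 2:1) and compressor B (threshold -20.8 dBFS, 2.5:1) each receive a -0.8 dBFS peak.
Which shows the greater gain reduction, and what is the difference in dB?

B, by 10 dB

A: overshoot 4 dB → output overshoot 2 dB → GR 2 dB.
B: overshoot 20 dB → output overshoot 8 dB → GR 12 dB.
Difference: 10 dB in favour of B.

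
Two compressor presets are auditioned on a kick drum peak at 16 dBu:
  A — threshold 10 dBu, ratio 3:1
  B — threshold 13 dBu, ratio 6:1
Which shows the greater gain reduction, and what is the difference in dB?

A, by 1.5 dB

A: overshoot 6 dB → output overshoot 2 dB → GR 4 dB.
B: overshoot 3 dB → output overshoot 0.5 dB → GR 2.5 dB.
Difference: 1.5 dB in favour of A.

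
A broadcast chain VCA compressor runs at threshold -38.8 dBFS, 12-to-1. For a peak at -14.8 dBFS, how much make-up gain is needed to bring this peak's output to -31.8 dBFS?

The peak compresses to -38.8 + 24/12 = -36.8 dBFS.
To reach -31.8 dBFS requires -31.8 − (-36.8) = 5 dB of make-up.

5 dB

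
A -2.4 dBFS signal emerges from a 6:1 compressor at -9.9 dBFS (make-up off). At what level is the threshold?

Let T be the threshold. Output overshoot = (input overshoot)/R, so -9.9 − T = (-2.4 − T)/6.
6·(-9.9 − T) = -2.4 − T → 5·T = -59.4 − (-2.4) = -57.
T = -57/5 = -11.4 dBFS.

-11.4 dBFS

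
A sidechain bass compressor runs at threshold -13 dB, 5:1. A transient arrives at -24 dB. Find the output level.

-24 dB

-24 dB is 11 dB below the -13 dB threshold, so no gain reduction is applied.
Output = input = -24 dB.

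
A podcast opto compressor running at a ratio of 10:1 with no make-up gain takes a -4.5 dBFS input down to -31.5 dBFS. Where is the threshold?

-34.5 dBFS

Input is 30 dB above T (since output overshoot × R = input overshoot: (-31.5 − T)·10 = -4.5 − T gives T = -34.5 dBFS).
Check: -34.5 + (-4.5 − (-34.5))/10 = -34.5 + 3 = -31.5 dBFS. ✓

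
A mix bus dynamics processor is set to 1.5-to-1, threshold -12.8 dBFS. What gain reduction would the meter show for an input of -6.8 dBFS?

-6.8 dBFS exceeds the threshold by 6 dB.
At 1.5:1, output sits 6/1.5 = 4 dB above threshold.
So the signal is attenuated by 6 − 4 = 2 dB.

2 dB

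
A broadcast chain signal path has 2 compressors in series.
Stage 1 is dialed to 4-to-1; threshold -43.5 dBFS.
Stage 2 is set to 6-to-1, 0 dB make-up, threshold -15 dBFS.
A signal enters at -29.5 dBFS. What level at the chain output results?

-40 dBFS

Stage 1: 14 dB above -43.5 dBFS, reduced 4:1 to 3.5 dB above → -40 dBFS.
Stage 2: -40 dBFS ≤ -15 dBFS, so stage 2 doesn't engage; output -40 dBFS.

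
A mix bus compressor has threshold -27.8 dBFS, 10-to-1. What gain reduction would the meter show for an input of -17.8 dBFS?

9 dB

Overshoot = -17.8 − (-27.8) = 10 dB.
At 10:1, output sits 10/10 = 1 dB above threshold.
GR = overshoot in − overshoot out = 10 − 1 = 9 dB.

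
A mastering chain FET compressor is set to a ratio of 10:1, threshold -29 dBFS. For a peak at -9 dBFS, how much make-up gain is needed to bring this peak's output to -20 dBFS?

Without make-up, output = threshold + overshoot/10 = -29 + 2 = -27 dBFS.
Gap to target: 7 dB.

7 dB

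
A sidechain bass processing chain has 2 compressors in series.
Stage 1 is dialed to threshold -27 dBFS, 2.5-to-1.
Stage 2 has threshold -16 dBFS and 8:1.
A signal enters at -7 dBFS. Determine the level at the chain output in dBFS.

Stage 1: 20 dB above -27 dBFS, reduced 2.5:1 to 8 dB above → -19 dBFS.
Stage 2: below threshold (-19 ≤ -16); passes unchanged; output -19 dBFS.

-19 dBFS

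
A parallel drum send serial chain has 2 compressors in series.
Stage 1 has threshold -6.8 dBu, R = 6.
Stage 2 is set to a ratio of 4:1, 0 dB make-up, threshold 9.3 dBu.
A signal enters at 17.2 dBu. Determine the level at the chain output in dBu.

Stage 1: 17.2 dBu is 24 dB over -6.8 dBu; at 6:1 that becomes 4 dB over, giving -2.8 dBu.
Stage 2: -2.8 dBu is at or below the 9.3 dBu threshold — no compression; output -2.8 dBu.

-2.8 dBu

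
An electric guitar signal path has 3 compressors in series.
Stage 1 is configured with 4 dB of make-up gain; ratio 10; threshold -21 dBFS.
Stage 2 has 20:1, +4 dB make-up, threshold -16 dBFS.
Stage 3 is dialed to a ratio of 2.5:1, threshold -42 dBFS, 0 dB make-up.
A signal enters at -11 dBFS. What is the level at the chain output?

-30 dBFS

Stage 1: 10 dB above -21 dBFS, reduced 10:1 to 1 dB above → -20 dBFS; +4 dB make-up → -16 dBFS.
Stage 2: -16 dBFS is at or below the -16 dBFS threshold — no compression; make-up brings it to -12 dBFS.
Stage 3: overshoot 30 dB → 30/2.5 = 12 dB → -30 dBFS.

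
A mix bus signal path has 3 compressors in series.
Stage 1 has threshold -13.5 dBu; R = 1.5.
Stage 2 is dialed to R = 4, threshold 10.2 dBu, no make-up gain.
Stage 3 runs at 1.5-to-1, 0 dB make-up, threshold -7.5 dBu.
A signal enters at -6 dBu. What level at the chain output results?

-8.5 dBu

Stage 1: overshoot 7.5 dB → 7.5/1.5 = 5 dB → -8.5 dBu.
Stage 2: below threshold (-8.5 ≤ 10.2); passes unchanged; output -8.5 dBu.
Stage 3: below threshold (-8.5 ≤ -7.5); passes unchanged; output -8.5 dBu.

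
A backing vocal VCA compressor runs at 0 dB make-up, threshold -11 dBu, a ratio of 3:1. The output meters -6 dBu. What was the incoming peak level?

Post-compression overshoot = -6 − (-11) = 5 dB.
Input overshoot = R × output overshoot = 15 dB → input = -11 + 15 = 4 dBu.

4 dBu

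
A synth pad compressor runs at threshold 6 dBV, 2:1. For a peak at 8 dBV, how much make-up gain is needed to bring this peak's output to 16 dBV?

9 dB

The peak compresses to 6 + 2/2 = 7 dBV.
To reach 16 dBV requires 16 − 7 = 9 dB of make-up.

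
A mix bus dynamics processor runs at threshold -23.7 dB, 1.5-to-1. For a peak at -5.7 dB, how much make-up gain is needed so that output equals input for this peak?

6 dB

Overshoot 18 dB → 18/1.5 = 12 dB after compression, so the compressed level is -23.7 + 12 = -11.7 dB.
Make-up = target − compressed = -5.7 − (-11.7) = 6 dB.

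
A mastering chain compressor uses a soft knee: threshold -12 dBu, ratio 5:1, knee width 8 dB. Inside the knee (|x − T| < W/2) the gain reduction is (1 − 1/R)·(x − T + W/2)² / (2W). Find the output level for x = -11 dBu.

x − T + W/2 = -11 − (-12) + 4 = 5.
GR = (1 − 1/5) × 5² / 16 = 0.8 × 25 / 16 = 1.25 dB.
Output = -11 − 1.25 = -12.25 dBu.

-12.25 dBu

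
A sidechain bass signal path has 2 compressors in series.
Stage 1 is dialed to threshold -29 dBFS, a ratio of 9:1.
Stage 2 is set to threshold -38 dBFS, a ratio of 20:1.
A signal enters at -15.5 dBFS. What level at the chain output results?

-37.475 dBFS

Stage 1: overshoot 13.5 dB → 13.5/9 = 1.5 dB → -27.5 dBFS.
Stage 2: -27.5 dBFS is 10.5 dB over -38 dBFS; at 20:1 that becomes 0.525 dB over, giving -37.475 dBFS.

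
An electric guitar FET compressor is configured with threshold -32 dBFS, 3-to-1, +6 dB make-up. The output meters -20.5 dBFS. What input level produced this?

-15.5 dBFS

Remove make-up: -20.5 − 6 = -26.5 dBFS.
Post-compression overshoot = -26.5 − (-32) = 5.5 dB.
Before 3:1 compression the overshoot was 5.5 × 3 = 16.5 dB, so input = -32 + 16.5 = -15.5 dBFS.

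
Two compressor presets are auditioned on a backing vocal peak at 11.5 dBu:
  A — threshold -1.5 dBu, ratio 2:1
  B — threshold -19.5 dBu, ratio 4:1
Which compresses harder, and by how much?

B, by 16.75 dB

A: overshoot 13 dB → output overshoot 6.5 dB → GR 6.5 dB.
B: overshoot 31 dB → output overshoot 7.75 dB → GR 23.25 dB.
Difference: 16.75 dB in favour of B.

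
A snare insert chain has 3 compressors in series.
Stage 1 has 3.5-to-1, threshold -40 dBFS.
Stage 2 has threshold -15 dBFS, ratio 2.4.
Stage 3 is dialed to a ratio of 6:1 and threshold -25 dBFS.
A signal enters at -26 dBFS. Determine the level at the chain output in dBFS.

-36 dBFS

Stage 1: 14 dB above -40 dBFS, reduced 3.5:1 to 4 dB above → -36 dBFS.
Stage 2: below threshold (-36 ≤ -15); passes unchanged; output -36 dBFS.
Stage 3: below threshold (-36 ≤ -25); passes unchanged; output -36 dBFS.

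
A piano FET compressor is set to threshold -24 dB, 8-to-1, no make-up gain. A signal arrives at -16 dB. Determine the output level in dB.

-23 dB

-16 dB sits 8 dB over threshold.
8:1 compression reduces that to 8/8 = 1 dB over.
So the level is -24 + 1 = -23 dB.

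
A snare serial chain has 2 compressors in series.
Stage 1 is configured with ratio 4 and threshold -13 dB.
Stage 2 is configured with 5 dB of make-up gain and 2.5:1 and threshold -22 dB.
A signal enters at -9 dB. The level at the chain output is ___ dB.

-13 dB

Stage 1: 4 dB above -13 dB, reduced 4:1 to 1 dB above → -12 dB.
Stage 2: -12 dB is 10 dB over -22 dB; at 2.5:1 that becomes 4 dB over, giving -18 dB; +5 dB make-up → -13 dB.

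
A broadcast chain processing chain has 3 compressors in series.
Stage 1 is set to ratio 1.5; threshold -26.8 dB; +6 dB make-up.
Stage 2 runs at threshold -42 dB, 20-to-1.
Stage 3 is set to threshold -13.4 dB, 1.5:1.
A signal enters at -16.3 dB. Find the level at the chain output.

Stage 1: 10.5 dB above -26.8 dB, reduced 1.5:1 to 7 dB above → -19.8 dB; +6 dB make-up → -13.8 dB.
Stage 2: overshoot 28.2 dB → 28.2/20 = 1.41 dB → -40.59 dB.
Stage 3: -40.59 dB is at or below the -13.4 dB threshold — no compression; output -40.59 dB.

-40.59 dB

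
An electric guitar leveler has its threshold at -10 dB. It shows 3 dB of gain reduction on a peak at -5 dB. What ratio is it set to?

2.5:1

Input overshoot = -5 − (-10) = 5 dB.
Output overshoot = 5 − 3 = 2 dB.
Ratio = input overshoot / output overshoot = 5 / 2 = 2.5.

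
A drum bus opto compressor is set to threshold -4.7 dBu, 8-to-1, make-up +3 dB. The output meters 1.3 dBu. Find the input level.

19.3 dBu

Before make-up, the level was 1.3 − 3 = -1.7 dBu.
That's 3 dB above the -4.7 dBu threshold.
Before 8:1 compression the overshoot was 3 × 8 = 24 dB, so input = -4.7 + 24 = 19.3 dBu.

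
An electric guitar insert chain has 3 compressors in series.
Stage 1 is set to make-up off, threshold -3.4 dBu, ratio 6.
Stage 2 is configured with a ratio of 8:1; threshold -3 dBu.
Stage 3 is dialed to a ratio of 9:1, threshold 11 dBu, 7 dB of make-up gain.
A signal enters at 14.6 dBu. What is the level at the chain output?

4.325 dBu

Stage 1: 14.6 dBu is 18 dB over -3.4 dBu; at 6:1 that becomes 3 dB over, giving -0.4 dBu.
Stage 2: overshoot 2.6 dB → 2.6/8 = 0.325 dB → -2.675 dBu.
Stage 3: -2.675 dBu is at or below the 11 dBu threshold — no compression; make-up brings it to 4.325 dBu.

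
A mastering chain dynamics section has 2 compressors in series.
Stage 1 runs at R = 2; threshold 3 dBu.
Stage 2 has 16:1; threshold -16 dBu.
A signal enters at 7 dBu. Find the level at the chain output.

Stage 1: 7 dBu is 4 dB over 3 dBu; at 2:1 that becomes 2 dB over, giving 5 dBu.
Stage 2: overshoot 21 dB → 21/16 = 1.3125 dB → -14.6875 dBu.

-14.6875 dBu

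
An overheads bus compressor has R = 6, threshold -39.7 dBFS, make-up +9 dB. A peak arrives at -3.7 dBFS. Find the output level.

-24.7 dBFS

The input is 36 dB above the -39.7 dBFS threshold.
At 6:1 the overshoot is divided by 6, leaving 6 dB above threshold.
So the level is -39.7 + 6 = -33.7 dBFS; make-up adds 9 dB, giving -24.7 dBFS.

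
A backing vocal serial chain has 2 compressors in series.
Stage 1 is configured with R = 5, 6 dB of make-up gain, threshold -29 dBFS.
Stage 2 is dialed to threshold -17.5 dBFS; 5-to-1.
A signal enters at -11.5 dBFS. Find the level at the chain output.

Stage 1: 17.5 dB above -29 dBFS, reduced 5:1 to 3.5 dB above → -25.5 dBFS; +6 dB make-up → -19.5 dBFS.
Stage 2: below threshold (-19.5 ≤ -17.5); passes unchanged; output -19.5 dBFS.

-19.5 dBFS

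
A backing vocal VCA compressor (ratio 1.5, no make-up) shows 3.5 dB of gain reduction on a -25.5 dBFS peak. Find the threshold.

Let T be the threshold. Output overshoot = (input overshoot)/R, so -29 − T = (-25.5 − T)/1.5.
1.5·(-29 − T) = -25.5 − T → 0.5·T = -43.5 − (-25.5) = -18.
T = -18/0.5 = -36 dBFS.

-36 dBFS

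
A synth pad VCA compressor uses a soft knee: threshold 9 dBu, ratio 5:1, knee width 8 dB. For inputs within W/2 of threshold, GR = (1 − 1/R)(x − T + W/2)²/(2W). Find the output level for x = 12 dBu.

9.55 dBu

x − T + W/2 = 12 − 9 + 4 = 7.
GR = (1 − 1/5) × 7² / 16 = 0.8 × 49 / 16 = 2.45 dB.
Output = 12 − 2.45 = 9.55 dBu.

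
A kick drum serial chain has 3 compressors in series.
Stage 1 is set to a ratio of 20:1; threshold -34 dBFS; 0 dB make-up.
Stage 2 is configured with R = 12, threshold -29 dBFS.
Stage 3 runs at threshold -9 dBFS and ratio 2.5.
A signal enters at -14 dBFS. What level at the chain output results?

-33 dBFS

Stage 1: overshoot 20 dB → 20/20 = 1 dB → -33 dBFS.
Stage 2: below threshold (-33 ≤ -29); passes unchanged; output -33 dBFS.
Stage 3: below threshold (-33 ≤ -9); passes unchanged; output -33 dBFS.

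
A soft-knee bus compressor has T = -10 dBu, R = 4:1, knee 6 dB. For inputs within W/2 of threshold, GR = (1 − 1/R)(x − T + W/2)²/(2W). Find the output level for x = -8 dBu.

-9.5625 dBu

x − T + W/2 = -8 − (-10) + 3 = 5.
GR = (1 − 1/4) × 5² / 12 = 0.75 × 25 / 12 = 1.5625 dB.
Output = -8 − 1.5625 = -9.5625 dBu.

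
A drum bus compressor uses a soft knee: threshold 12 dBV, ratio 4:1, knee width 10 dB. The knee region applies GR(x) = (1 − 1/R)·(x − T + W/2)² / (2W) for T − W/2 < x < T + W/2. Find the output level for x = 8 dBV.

7.9625 dBV

x − T + W/2 = 8 − 12 + 5 = 1.
GR = (1 − 1/4) × 1² / 20 = 0.75 × 1 / 20 = 0.0375 dB.
Output = 8 − 0.0375 = 7.9625 dBV.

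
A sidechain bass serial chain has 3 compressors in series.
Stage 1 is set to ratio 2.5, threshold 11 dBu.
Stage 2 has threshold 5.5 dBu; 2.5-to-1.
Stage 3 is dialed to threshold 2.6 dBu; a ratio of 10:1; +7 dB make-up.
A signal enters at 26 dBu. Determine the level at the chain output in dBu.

Stage 1: 15 dB above 11 dBu, reduced 2.5:1 to 6 dB above → 17 dBu.
Stage 2: 17 dBu is 11.5 dB over 5.5 dBu; at 2.5:1 that becomes 4.6 dB over, giving 10.1 dBu.
Stage 3: 7.5 dB above 2.6 dBu, reduced 10:1 to 0.75 dB above → 3.35 dBu; +7 dB make-up → 10.35 dBu.

10.35 dBu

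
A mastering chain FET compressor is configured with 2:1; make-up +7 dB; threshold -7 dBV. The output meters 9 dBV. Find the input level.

11 dBV

Before make-up, the level was 9 − 7 = 2 dBV.
Post-compression overshoot = 2 − (-7) = 9 dB.
Undo the ratio: input overshoot = 9 × 2 = 18 dB, giving input = 11 dBV.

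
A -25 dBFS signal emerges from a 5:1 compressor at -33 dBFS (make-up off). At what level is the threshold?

-35 dBFS

Let T be the threshold. Output overshoot = (input overshoot)/R, so -33 − T = (-25 − T)/5.
5·(-33 − T) = -25 − T → 4·T = -165 − (-25) = -140.
T = -140/4 = -35 dBFS.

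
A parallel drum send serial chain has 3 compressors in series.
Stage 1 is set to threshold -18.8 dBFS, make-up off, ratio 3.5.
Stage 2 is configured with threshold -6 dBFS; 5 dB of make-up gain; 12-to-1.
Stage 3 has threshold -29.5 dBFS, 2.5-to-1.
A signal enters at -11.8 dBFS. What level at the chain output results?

Stage 1: overshoot 7 dB → 7/3.5 = 2 dB → -16.8 dBFS.
Stage 2: -16.8 dBFS ≤ -6 dBFS, so stage 2 doesn't engage; make-up brings it to -11.8 dBFS.
Stage 3: overshoot 17.7 dB → 17.7/2.5 = 7.08 dB → -22.42 dBFS.

-22.42 dBFS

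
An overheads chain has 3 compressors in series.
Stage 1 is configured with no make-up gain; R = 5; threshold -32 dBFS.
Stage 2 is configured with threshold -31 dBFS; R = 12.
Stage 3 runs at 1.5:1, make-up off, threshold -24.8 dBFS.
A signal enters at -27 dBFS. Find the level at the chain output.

-31 dBFS

Stage 1: 5 dB above -32 dBFS, reduced 5:1 to 1 dB above → -31 dBFS.
Stage 2: -31 dBFS ≤ -31 dBFS, so stage 2 doesn't engage; output -31 dBFS.
Stage 3: below threshold (-31 ≤ -24.8); passes unchanged; output -31 dBFS.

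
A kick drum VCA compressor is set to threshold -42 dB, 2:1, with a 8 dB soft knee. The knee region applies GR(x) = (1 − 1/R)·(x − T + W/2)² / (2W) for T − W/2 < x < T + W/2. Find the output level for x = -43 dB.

x − T + W/2 = -43 − (-42) + 4 = 3.
GR = (1 − 1/2) × 3² / 16 = 0.5 × 9 / 16 = 0.28125 dB.
Output = -43 − 0.28125 = -43.28125 dB.

-43.28125 dB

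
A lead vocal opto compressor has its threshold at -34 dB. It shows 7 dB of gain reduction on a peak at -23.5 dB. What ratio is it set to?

Input overshoot = -23.5 − (-34) = 10.5 dB.
Output overshoot = 10.5 − 7 = 3.5 dB.
Ratio = input overshoot / output overshoot = 10.5 / 3.5 = 3.

3:1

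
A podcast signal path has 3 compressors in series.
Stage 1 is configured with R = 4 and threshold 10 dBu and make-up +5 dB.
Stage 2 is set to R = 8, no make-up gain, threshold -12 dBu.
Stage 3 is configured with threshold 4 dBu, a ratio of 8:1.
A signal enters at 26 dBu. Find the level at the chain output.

-8.125 dBu

Stage 1: overshoot 16 dB → 16/4 = 4 dB → 14 dBu; +5 dB make-up → 19 dBu.
Stage 2: 19 dBu is 31 dB over -12 dBu; at 8:1 that becomes 3.875 dB over, giving -8.125 dBu.
Stage 3: below threshold (-8.125 ≤ 4); passes unchanged; output -8.125 dBu.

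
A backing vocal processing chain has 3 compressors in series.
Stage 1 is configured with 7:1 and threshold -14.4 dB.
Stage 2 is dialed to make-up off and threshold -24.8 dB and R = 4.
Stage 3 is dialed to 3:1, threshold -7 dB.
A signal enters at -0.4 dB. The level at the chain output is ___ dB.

Stage 1: overshoot 14 dB → 14/7 = 2 dB → -12.4 dB.
Stage 2: 12.4 dB above -24.8 dB, reduced 4:1 to 3.1 dB above → -21.7 dB.
Stage 3: -21.7 dB is at or below the -7 dB threshold — no compression; output -21.7 dB.

-21.7 dB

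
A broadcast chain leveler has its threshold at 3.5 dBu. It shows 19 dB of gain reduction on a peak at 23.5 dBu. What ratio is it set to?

20:1

Input overshoot = 23.5 − 3.5 = 20 dB.
Output overshoot = 20 − 19 = 1 dB.
Ratio = input overshoot / output overshoot = 20 / 1 = 20.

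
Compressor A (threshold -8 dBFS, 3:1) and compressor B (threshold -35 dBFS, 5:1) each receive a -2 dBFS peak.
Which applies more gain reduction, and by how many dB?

A: 6 dB over, compressed to 2 dB over, so 4 dB of GR.
B: 33 dB over, compressed to 6.6 dB over, so 26.4 dB of GR.
B applies 22.4 dB more gain reduction.

B, by 22.4 dB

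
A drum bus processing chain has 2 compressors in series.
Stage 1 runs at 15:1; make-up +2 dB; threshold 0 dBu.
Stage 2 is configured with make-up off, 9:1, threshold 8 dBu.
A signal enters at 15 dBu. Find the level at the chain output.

3 dBu

Stage 1: 15 dBu is 15 dB over 0 dBu; at 15:1 that becomes 1 dB over, giving 1 dBu; +2 dB make-up → 3 dBu.
Stage 2: 3 dBu ≤ 8 dBu, so stage 2 doesn't engage; output 3 dBu.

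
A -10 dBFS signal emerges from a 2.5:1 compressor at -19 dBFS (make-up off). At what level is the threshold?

Input is 15 dB above T (since output overshoot × R = input overshoot: (-19 − T)·2.5 = -10 − T gives T = -25 dBFS).
Check: -25 + (-10 − (-25))/2.5 = -25 + 6 = -19 dBFS. ✓

-25 dBFS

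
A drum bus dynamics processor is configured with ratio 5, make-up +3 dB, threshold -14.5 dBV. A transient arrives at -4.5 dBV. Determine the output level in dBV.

-9.5 dBV

Overshoot: -4.5 − (-14.5) = 10 dB.
At 5:1 the overshoot is divided by 5, leaving 2 dB above threshold.
Output = -14.5 + 2 = -12.5 dBV; make-up adds 3 dB, giving -9.5 dBV.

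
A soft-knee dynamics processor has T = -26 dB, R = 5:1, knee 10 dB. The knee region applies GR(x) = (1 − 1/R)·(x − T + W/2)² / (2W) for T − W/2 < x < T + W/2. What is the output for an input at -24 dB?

x − T + W/2 = -24 − (-26) + 5 = 7.
GR = (1 − 1/5) × 7² / 20 = 0.8 × 49 / 20 = 1.96 dB.
Output = -24 − 1.96 = -25.96 dB.

-25.96 dB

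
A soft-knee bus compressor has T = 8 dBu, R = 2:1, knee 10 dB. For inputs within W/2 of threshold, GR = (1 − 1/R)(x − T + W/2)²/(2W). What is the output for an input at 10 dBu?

x − T + W/2 = 10 − 8 + 5 = 7.
GR = (1 − 1/2) × 7² / 20 = 0.5 × 49 / 20 = 1.225 dB.
Output = 10 − 1.225 = 8.775 dBu.

8.775 dBu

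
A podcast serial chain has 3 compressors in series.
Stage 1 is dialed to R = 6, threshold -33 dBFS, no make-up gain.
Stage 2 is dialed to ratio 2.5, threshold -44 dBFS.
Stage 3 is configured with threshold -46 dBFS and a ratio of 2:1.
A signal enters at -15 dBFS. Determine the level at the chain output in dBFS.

Stage 1: overshoot 18 dB → 18/6 = 3 dB → -30 dBFS.
Stage 2: 14 dB above -44 dBFS, reduced 2.5:1 to 5.6 dB above → -38.4 dBFS.
Stage 3: overshoot 7.6 dB → 7.6/2 = 3.8 dB → -42.2 dBFS.

-42.2 dBFS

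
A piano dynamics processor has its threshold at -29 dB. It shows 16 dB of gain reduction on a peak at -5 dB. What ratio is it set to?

3:1

Input overshoot = -5 − (-29) = 24 dB.
Output overshoot = 24 − 16 = 8 dB.
Ratio = input overshoot / output overshoot = 24 / 8 = 3.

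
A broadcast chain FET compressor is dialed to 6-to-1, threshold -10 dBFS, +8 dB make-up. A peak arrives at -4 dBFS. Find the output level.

The input is 6 dB above the -10 dBFS threshold.
The 6 dB excess becomes 1 dB after 6:1 reduction.
So the level is -10 + 1 = -9 dBFS; make-up adds 8 dB, giving -1 dBFS.

-1 dBFS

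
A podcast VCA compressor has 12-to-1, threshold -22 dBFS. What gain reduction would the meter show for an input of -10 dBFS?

11 dB

The signal is 12 dB above threshold.
A 12:1 ratio leaves 1 dB of that excess.
Gain reduction = 12 − 1 = 11 dB.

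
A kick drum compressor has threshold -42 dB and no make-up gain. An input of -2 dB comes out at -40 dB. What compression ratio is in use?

Input overshoot = -2 − (-42) = 40 dB; output overshoot = -40 − (-42) = 2 dB.
Ratio = 40 / 2 = 20.

20:1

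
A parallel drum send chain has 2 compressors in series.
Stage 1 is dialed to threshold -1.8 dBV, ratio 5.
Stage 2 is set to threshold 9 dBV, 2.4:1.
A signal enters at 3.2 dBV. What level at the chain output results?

-0.8 dBV

Stage 1: 5 dB above -1.8 dBV, reduced 5:1 to 1 dB above → -0.8 dBV.
Stage 2: -0.8 dBV is at or below the 9 dBV threshold — no compression; output -0.8 dBV.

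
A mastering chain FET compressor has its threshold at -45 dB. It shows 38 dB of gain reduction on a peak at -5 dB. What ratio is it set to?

20:1

Input overshoot = -5 − (-45) = 40 dB.
Output overshoot = 40 − 38 = 2 dB.
Ratio = input overshoot / output overshoot = 40 / 2 = 20.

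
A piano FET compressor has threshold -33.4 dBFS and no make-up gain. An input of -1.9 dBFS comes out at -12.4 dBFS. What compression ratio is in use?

Input overshoot = -1.9 − (-33.4) = 31.5 dB; output overshoot = -12.4 − (-33.4) = 21 dB.
Ratio = 31.5 / 21 = 1.5.

1.5:1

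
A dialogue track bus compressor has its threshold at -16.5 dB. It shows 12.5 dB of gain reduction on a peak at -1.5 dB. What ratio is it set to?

Input overshoot = -1.5 − (-16.5) = 15 dB.
Output overshoot = 15 − 12.5 = 2.5 dB.
Ratio = input overshoot / output overshoot = 15 / 2.5 = 6.

6:1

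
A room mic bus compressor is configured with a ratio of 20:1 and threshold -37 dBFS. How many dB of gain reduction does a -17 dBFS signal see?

Overshoot = -17 − (-37) = 20 dB.
A 20:1 ratio leaves 1 dB of that excess.
So the signal is attenuated by 20 − 1 = 19 dB.

19 dB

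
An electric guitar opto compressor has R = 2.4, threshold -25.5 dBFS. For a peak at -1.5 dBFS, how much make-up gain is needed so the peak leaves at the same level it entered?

14 dB

Without make-up, output = threshold + overshoot/2.4 = -25.5 + 10 = -15.5 dBFS.
Gap to target: 14 dB.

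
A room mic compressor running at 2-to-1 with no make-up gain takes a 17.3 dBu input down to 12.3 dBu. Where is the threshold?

Input is 10 dB above T (since output overshoot × R = input overshoot: (12.3 − T)·2 = 17.3 − T gives T = 7.3 dBu).
Check: 7.3 + (17.3 − 7.3)/2 = 7.3 + 5 = 12.3 dBu. ✓

7.3 dBu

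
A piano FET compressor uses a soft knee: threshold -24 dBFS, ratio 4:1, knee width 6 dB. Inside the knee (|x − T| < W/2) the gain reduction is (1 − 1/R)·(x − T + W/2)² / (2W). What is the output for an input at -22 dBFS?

-23.5625 dBFS

x − T + W/2 = -22 − (-24) + 3 = 5.
GR = (1 − 1/4) × 5² / 12 = 0.75 × 25 / 12 = 1.5625 dB.
Output = -22 − 1.5625 = -23.5625 dBFS.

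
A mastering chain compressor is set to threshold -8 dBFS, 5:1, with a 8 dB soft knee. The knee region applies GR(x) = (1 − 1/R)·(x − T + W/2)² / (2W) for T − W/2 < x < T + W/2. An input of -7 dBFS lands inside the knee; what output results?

-8.25 dBFS

x − T + W/2 = -7 − (-8) + 4 = 5.
GR = (1 − 1/5) × 5² / 16 = 0.8 × 25 / 16 = 1.25 dB.
Output = -7 − 1.25 = -8.25 dBFS.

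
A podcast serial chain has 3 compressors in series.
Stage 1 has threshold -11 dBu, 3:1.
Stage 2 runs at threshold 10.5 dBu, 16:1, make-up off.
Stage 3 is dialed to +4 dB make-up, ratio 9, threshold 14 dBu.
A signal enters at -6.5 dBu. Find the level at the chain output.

-5.5 dBu

Stage 1: 4.5 dB above -11 dBu, reduced 3:1 to 1.5 dB above → -9.5 dBu.
Stage 2: -9.5 dBu ≤ 10.5 dBu, so stage 2 doesn't engage; output -9.5 dBu.
Stage 3: -9.5 dBu is at or below the 14 dBu threshold — no compression; make-up brings it to -5.5 dBu.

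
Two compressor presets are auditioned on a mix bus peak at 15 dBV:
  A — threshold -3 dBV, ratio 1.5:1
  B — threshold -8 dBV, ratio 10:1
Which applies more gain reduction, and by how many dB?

A: overshoot 18 dB → output overshoot 12 dB → GR 6 dB.
B: overshoot 23 dB → output overshoot 2.3 dB → GR 20.7 dB.
Difference: 14.7 dB in favour of B.

B, by 14.7 dB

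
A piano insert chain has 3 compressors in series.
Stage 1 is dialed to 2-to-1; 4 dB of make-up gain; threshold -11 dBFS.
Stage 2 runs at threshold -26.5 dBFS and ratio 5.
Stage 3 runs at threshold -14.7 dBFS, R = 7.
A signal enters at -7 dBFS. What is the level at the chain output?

Stage 1: overshoot 4 dB → 4/2 = 2 dB → -9 dBFS; +4 dB make-up → -5 dBFS.
Stage 2: 21.5 dB above -26.5 dBFS, reduced 5:1 to 4.3 dB above → -22.2 dBFS.
Stage 3: -22.2 dBFS is at or below the -14.7 dBFS threshold — no compression; output -22.2 dBFS.

-22.2 dBFS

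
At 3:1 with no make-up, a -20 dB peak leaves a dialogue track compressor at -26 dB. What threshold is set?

Gain reduction = -20 − (-26) = 6 dB; output overshoot = GR / (R − 1) = 6 / 2 = 3 dB.
Threshold = output − output overshoot = -26 − 3 = -29 dB.

-29 dB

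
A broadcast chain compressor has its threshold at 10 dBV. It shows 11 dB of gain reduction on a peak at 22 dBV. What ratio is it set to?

12:1

Input overshoot = 22 − 10 = 12 dB.
Output overshoot = 12 − 11 = 1 dB.
Ratio = input overshoot / output overshoot = 12 / 1 = 12.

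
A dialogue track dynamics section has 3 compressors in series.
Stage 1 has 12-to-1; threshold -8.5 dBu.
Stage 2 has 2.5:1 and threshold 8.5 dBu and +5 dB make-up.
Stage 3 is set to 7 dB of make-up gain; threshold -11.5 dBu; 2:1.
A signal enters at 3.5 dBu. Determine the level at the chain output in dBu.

Stage 1: 3.5 dBu is 12 dB over -8.5 dBu; at 12:1 that becomes 1 dB over, giving -7.5 dBu.
Stage 2: below threshold (-7.5 ≤ 8.5); passes unchanged; make-up brings it to -2.5 dBu.
Stage 3: 9 dB above -11.5 dBu, reduced 2:1 to 4.5 dB above → -7 dBu; +7 dB make-up → 0 dBu.

0 dBu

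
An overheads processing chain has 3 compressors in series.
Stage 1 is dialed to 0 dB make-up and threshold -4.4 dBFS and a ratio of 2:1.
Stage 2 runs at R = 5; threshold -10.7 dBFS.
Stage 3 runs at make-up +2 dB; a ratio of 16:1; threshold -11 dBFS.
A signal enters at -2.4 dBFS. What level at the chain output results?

-8.89 dBFS

Stage 1: overshoot 2 dB → 2/2 = 1 dB → -3.4 dBFS.
Stage 2: overshoot 7.3 dB → 7.3/5 = 1.46 dB → -9.24 dBFS.
Stage 3: 1.76 dB above -11 dBFS, reduced 16:1 to 0.11 dB above → -10.89 dBFS; +2 dB make-up → -8.89 dBFS.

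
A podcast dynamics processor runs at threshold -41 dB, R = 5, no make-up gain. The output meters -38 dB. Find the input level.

That's 3 dB above the -41 dB threshold.
Input overshoot = R × output overshoot = 15 dB → input = -41 + 15 = -26 dB.

-26 dB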